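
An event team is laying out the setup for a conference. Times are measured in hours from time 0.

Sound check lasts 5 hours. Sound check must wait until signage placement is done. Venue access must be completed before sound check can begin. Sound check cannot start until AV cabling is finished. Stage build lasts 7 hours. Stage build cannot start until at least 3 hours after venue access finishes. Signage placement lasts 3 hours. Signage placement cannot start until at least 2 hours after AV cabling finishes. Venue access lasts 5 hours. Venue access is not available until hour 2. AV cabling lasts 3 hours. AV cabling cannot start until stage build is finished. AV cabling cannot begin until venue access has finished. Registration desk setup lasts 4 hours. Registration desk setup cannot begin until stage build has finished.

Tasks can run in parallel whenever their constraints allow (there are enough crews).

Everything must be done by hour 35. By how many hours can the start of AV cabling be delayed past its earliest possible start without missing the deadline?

5

After its own release at hour 2, venue access can start at hour 2 and finishes at hour 7.
Stage build waits on venue access (finishes hour 7, plus 3-hour gap → hour 10), so it starts at hour 10 and finishes at 10 + 7 = hour 17.
AV cabling needs all of stage build (finishes hour 17); venue access (finishes hour 7). That puts its earliest start at hour 17; it finishes at 17 + 3 = hour 20.

Working backward from the deadline:
To finish by hour 35, sound check (duration 5) must start no later than hour 30.
Signage placement has to be done before sound check (must start by hour 30). That means finishing by hour 30, i.e. starting by 30 − 3 = hour 27.
AV cabling feeds signage placement (must start by hour 27, minus 2-hour gap → hour 25); sound check (must start by hour 30). Taking the minimum, AV cabling must finish by hour 25 and start by 25 − 3 = hour 22.
So AV cabling can start as early as hour 17 and as late as hour 22, giving 22 − 17 = 5 hours of slack.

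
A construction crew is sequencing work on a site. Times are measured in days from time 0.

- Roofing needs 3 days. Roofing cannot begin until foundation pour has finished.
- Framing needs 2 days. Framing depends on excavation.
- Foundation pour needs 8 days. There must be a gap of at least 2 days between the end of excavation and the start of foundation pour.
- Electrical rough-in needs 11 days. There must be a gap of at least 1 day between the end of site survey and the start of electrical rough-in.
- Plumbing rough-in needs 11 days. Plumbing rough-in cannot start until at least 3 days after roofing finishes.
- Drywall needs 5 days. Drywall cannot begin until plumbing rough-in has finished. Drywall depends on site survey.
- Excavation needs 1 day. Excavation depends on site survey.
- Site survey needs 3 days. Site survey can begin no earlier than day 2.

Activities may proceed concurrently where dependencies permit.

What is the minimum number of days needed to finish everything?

Site survey cannot begin until its own release at day 2. It runs from day 2 to 2 + 3 = day 5.
Electrical rough-in waits on site survey (finishes day 5, plus 1-day gap → day 6), so it starts at day 6 and finishes at 6 + 11 = day 17.
Excavation cannot begin until site survey (finishes day 5). It runs from day 5 to 5 + 1 = day 6.
Framing cannot begin until excavation (finishes day 6). It runs from day 6 to 6 + 2 = day 8.
After excavation (finishes day 6, plus 2-day gap → day 8), foundation pour can start at day 8 and finishes at day 16.
After foundation pour (finishes day 16), roofing can start at day 16 and finishes at day 19.
After roofing (finishes day 19, plus 3-day gap → day 22), plumbing rough-in can start at day 22 and finishes at day 33.
Drywall cannot start until plumbing rough-in (finishes day 33); site survey (finishes day 5). The controlling bound is day 33, so drywall finishes at 33 + 5 = day 38.
All tasks are finished once the last one completes. Finish times: Site survey at 5, Excavation at 6, Foundation pour at 16, Framing at 8, Roofing at 19, Plumbing rough-in at 33, Electrical rough-in at 17, Drywall at 38. The latest is day 38.

38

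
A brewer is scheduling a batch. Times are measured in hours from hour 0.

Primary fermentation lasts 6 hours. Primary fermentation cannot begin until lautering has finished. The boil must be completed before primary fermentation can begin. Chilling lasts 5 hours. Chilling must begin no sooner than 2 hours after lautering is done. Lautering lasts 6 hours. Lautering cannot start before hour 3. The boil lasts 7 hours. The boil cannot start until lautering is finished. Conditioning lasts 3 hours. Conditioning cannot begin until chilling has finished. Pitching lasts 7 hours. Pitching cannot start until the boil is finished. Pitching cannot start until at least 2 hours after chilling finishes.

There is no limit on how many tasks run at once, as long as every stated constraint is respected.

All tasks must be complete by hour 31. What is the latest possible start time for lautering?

9

Pitching has no dependents, so it just needs to finish by hour 31. Starting by 31 − 7 = hour 24 achieves that.
To finish by hour 31, primary fermentation (duration 6) must start no later than hour 25.
For the boil: pitching (must start by hour 24); primary fermentation (must start by hour 25). The most restrictive is hour 24; with a 7-hour duration, the boil must start by hour 17.
To finish by hour 31, conditioning (duration 3) must start no later than hour 28.
Chilling has several dependents: pitching (must start by hour 24, minus 2-hour gap → hour 22); conditioning (must start by hour 28). The earliest of those limits is hour 22, so chilling must start by 22 − 5 = hour 17.
Lautering has several dependents: the boil (must start by hour 17); chilling (must start by hour 17, minus 2-hour gap → hour 15); primary fermentation (must start by hour 25). The earliest of those limits is hour 15, so lautering must start by 15 − 6 = hour 9.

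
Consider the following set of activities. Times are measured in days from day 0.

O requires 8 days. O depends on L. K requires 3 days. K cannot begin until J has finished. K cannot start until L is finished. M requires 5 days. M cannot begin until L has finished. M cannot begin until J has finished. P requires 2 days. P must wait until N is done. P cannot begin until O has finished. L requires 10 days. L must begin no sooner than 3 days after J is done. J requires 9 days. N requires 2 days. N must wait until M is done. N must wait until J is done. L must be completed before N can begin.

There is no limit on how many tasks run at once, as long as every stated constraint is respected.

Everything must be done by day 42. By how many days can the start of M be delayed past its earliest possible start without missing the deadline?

Nothing blocks J, so it runs from day 0 to day 9.
L waits on J (finishes day 9, plus 3-day gap → day 12), so it starts at day 12 and finishes at 12 + 10 = day 22.
M cannot start until L (finishes day 22); J (finishes day 9). The controlling bound is day 22, so M finishes at 22 + 5 = day 27.

Working backward from the deadline:
P has no dependents, so it just needs to finish by day 42. Starting by 42 − 2 = day 40 achieves that.
N feeds into P (must start by day 40); so N must finish by day 40 and therefore start by day 38.
M feeds into N (must start by day 38); so M must finish by day 38 and therefore start by day 33.
So M can start as early as day 22 and as late as day 33, giving 33 − 22 = 11 days of slack.

11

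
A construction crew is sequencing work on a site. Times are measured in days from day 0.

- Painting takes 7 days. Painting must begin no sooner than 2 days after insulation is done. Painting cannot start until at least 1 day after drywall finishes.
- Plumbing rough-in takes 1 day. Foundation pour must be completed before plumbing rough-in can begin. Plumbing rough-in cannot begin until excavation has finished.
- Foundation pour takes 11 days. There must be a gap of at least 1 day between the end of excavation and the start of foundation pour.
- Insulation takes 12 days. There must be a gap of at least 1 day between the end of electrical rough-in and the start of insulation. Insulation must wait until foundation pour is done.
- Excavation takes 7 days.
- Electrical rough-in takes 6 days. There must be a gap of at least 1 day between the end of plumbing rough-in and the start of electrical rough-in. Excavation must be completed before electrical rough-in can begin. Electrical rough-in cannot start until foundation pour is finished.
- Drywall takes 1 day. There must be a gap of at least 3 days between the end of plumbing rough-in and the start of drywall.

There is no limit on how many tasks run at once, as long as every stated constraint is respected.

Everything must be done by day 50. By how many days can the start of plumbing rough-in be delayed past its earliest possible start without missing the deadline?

Nothing blocks excavation, so it runs from day 0 to day 7.
Foundation pour waits on excavation (finishes day 7, plus 1-day gap → day 8), so it starts at day 8 and finishes at 8 + 11 = day 19.
Plumbing rough-in needs all of foundation pour (finishes day 19); excavation (finishes day 7). That puts its earliest start at day 19; it finishes at 19 + 1 = day 20.

Working backward from the deadline:
Painting must finish by day 50; it takes 7 days, so it must start by 50 − 7 = day 43.
Insulation has to be done before painting (must start by day 43, minus 2-day gap → day 41). That means finishing by day 41, i.e. starting by 41 − 12 = day 29.
Electrical rough-in has to be done before insulation (must start by day 29, minus 1-day gap → day 28). That means finishing by day 28, i.e. starting by 28 − 6 = day 22.
Drywall has to be done before painting (must start by day 43, minus 1-day gap → day 42). That means finishing by day 42, i.e. starting by 42 − 1 = day 41.
For plumbing rough-in: electrical rough-in (must start by day 22, minus 1-day gap → day 21); drywall (must start by day 41, minus 3-day gap → day 38). The most restrictive is day 21; with a 1-day duration, plumbing rough-in must start by day 20.
So plumbing rough-in can start as early as day 19 and as late as day 20, giving 20 − 19 = 1 day of slack.

1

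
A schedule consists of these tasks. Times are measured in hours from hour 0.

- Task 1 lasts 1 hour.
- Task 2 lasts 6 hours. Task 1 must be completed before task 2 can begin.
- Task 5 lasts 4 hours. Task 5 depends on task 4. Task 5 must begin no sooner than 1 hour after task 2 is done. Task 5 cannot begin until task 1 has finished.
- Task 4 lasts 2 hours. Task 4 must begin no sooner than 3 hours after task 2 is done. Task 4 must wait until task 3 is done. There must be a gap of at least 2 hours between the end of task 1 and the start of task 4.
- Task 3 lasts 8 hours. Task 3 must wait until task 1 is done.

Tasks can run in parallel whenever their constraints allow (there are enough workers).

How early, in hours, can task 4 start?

10

Task 1 has no prerequisites, so it starts at hour 0 and finishes at hour 1.
After task 1 (finishes hour 1), task 3 can start at hour 1 and finishes at hour 9.
Task 2 cannot begin until task 1 (finishes hour 1). It runs from hour 1 to 1 + 6 = hour 7.
Task 4 waits on task 2 (finishes hour 7, plus 3-hour gap → hour 10); task 3 (finishes hour 9); task 1 (finishes hour 1, plus 2-hour gap → hour 3). The latest of these is hour 10, which is the earliest task 4 can start.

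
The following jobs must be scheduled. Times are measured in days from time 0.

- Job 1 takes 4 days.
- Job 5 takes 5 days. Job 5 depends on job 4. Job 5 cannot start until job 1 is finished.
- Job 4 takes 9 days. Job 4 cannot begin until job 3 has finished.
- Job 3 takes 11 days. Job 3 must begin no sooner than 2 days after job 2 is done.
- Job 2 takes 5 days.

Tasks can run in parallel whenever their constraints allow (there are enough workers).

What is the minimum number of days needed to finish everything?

32

Nothing blocks job 2, so it runs from day 0 to day 5.
Job 3 cannot begin until job 2 (finishes day 5, plus 2-day gap → day 7). It runs from day 7 to 7 + 11 = day 18.
Job 4 cannot begin until job 3 (finishes day 18). It runs from day 18 to 18 + 9 = day 27.
Job 1 has no prerequisites, so it starts at day 0 and finishes at day 4.
Job 5 has to wait for job 4 (finishes day 27); job 1 (finishes day 4). The latest of these is day 27, so job 5 runs day 27 to 27 + 5 = day 32.
All tasks are finished once the last one completes. Finish times: Job 1 at 4, Job 2 at 5, Job 3 at 18, Job 4 at 27, Job 5 at 32. The latest is day 32.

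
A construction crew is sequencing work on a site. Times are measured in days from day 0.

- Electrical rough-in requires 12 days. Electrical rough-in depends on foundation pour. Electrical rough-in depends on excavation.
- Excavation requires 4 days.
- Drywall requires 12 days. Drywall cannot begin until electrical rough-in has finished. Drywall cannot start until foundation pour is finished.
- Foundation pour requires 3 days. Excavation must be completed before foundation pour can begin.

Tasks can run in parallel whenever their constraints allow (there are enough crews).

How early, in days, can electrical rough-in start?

Excavation has no prerequisites, so it starts at day 0 and finishes at day 4.
Foundation pour cannot begin until excavation (finishes day 4). It runs from day 4 to 4 + 3 = day 7.
Electrical rough-in waits on foundation pour (finishes day 7); excavation (finishes day 4). The latest of these is day 7, which is the earliest electrical rough-in can start.

7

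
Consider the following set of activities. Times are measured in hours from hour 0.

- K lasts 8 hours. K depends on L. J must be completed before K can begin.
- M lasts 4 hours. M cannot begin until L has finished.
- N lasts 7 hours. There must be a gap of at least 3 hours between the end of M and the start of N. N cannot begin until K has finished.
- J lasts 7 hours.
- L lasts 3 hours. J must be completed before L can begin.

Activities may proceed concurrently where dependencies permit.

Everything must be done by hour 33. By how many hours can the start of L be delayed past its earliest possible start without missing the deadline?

8

Nothing blocks J, so it runs from hour 0 to hour 7.
L cannot begin until J (finishes hour 7). It runs from hour 7 to 7 + 3 = hour 10.

Working backward from the deadline:
To finish by hour 33, N (duration 7) must start no later than hour 26.
K has to be done before N (must start by hour 26). That means finishing by hour 26, i.e. starting by 26 − 8 = hour 18.
M must finish before N (must start by hour 26, minus 3-hour gap → hour 23). With a 4-hour duration, M must start by 23 − 4 = hour 19.
L must finish in time for K (must start by hour 18); M (must start by hour 19). The tightest is hour 18, so L must start by 18 − 3 = hour 15.
So L can start as early as hour 7 and as late as hour 15, giving 15 − 7 = 8 hours of slack.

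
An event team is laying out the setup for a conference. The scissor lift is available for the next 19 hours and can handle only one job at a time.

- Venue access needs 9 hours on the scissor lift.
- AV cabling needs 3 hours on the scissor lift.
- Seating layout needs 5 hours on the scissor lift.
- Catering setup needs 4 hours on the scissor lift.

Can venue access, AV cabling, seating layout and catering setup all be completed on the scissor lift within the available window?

Running back to back, the jobs need 9 + 3 + 5 + 4 = 21 hours on the scissor lift.
Since 21 > 19, they cannot all fit.

No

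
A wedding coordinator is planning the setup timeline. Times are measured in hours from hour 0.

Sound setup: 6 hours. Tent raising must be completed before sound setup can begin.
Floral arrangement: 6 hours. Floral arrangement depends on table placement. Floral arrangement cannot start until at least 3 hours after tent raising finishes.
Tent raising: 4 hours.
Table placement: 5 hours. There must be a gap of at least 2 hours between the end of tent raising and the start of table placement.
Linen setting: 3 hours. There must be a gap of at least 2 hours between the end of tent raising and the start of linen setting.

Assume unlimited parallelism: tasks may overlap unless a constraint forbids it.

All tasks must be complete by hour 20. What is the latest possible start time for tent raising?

Floral arrangement must finish by hour 20; it takes 6 hours, so it must start by 20 − 6 = hour 14.
Table placement feeds into floral arrangement (must start by hour 14); so table placement must finish by hour 14 and therefore start by hour 9.
Nothing follows linen setting; the deadline of hour 20 is its only limit. It must start by 20 − 3 = hour 17.
To finish by hour 20, sound setup (duration 6) must start no later than hour 14.
Tent raising feeds table placement (must start by hour 9, minus 2-hour gap → hour 7); linen setting (must start by hour 17, minus 2-hour gap → hour 15); floral arrangement (must start by hour 14, minus 3-hour gap → hour 11); sound setup (must start by hour 14). Taking the minimum, tent raising must finish by hour 7 and start by 7 − 4 = hour 3.

3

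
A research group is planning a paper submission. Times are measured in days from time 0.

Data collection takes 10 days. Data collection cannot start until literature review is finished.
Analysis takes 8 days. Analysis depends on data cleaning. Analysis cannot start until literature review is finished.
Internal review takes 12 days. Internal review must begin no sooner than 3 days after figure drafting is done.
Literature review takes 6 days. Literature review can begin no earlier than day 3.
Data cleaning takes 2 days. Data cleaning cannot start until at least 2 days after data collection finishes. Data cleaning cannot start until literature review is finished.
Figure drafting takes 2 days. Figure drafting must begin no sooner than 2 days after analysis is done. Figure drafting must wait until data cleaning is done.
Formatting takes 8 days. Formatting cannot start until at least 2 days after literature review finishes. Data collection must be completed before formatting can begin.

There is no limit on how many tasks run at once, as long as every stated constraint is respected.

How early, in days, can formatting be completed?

27

After its own release at day 3, literature review can start at day 3 and finishes at day 9.
Data collection cannot begin until literature review (finishes day 9). It runs from day 9 to 9 + 10 = day 19.
Formatting cannot start until literature review (finishes day 9, plus 2-day gap → day 11); data collection (finishes day 19). The controlling bound is day 19, so formatting finishes at 19 + 8 = day 27.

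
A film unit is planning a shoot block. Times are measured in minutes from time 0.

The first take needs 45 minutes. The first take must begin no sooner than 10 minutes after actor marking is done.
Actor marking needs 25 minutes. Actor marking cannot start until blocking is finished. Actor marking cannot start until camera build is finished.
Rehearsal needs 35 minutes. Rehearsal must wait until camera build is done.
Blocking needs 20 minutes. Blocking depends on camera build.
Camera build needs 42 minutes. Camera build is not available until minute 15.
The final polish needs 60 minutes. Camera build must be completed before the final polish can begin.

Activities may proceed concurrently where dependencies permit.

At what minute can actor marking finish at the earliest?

Camera build waits on its own release at minute 15, so it starts at minute 15 and finishes at 15 + 42 = minute 57.
Blocking waits on camera build (finishes minute 57), so it starts at minute 57 and finishes at 57 + 20 = minute 77.
Actor marking needs all of blocking (finishes minute 77); camera build (finishes minute 57). That puts its earliest start at minute 77; it finishes at 77 + 25 = minute 102.

102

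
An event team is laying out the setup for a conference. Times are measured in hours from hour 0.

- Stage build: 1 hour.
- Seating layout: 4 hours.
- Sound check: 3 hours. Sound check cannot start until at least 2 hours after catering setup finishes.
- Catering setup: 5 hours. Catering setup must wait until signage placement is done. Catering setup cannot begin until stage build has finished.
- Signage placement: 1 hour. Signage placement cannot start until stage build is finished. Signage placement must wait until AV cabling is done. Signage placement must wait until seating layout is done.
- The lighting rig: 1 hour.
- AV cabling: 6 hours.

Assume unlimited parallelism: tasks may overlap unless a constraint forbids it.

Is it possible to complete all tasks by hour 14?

Seating layout has no prerequisites, so it starts at hour 0 and finishes at hour 4.
AV cabling can start immediately at hour 0; it finishes at hour 6.
Nothing blocks the lighting rig, so it runs from hour 0 to hour 1.
Stage build can start immediately at hour 0; it finishes at hour 1.
Signage placement needs all of stage build (finishes hour 1); AV cabling (finishes hour 6); seating layout (finishes hour 4). That puts its earliest start at hour 6; it finishes at 6 + 1 = hour 7.
Catering setup cannot start until signage placement (finishes hour 7); stage build (finishes hour 1). The controlling bound is hour 7, so catering setup finishes at 7 + 5 = hour 12.
Sound check waits on catering setup (finishes hour 12, plus 2-hour gap → hour 14), so it starts at hour 14 and finishes at 14 + 3 = hour 17.
The earliest everything can be done is hour 17, which is after the deadline of 14, so it is not possible.

No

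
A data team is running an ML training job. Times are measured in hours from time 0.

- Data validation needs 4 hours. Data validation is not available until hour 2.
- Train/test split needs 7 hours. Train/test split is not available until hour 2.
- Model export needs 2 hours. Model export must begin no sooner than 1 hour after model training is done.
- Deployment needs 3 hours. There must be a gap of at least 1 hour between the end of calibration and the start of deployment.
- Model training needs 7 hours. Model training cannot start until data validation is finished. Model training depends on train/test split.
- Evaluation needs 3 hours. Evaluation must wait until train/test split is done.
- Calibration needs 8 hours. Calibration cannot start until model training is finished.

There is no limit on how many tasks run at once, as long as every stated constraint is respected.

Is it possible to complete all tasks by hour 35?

Yes

Train/test split waits on its own release at hour 2, so it starts at hour 2 and finishes at 2 + 7 = hour 9.
After train/test split (finishes hour 9), evaluation can start at hour 9 and finishes at hour 12.
Data validation waits on its own release at hour 2, so it starts at hour 2 and finishes at 2 + 4 = hour 6.
For model training: data validation (finishes hour 6); train/test split (finishes hour 9). Taking the maximum gives a start of hour 9, and it finishes at 9 + 7 = hour 16.
Model export waits on model training (finishes hour 16, plus 1-hour gap → hour 17), so it starts at hour 17 and finishes at 17 + 2 = hour 19.
Calibration cannot begin until model training (finishes hour 16). It runs from hour 16 to 16 + 8 = hour 24.
After calibration (finishes hour 24, plus 1-hour gap → hour 25), deployment can start at hour 25 and finishes at hour 28.
Every task is finished by hour 28, which is no later than the deadline of 35, so the schedule is feasible.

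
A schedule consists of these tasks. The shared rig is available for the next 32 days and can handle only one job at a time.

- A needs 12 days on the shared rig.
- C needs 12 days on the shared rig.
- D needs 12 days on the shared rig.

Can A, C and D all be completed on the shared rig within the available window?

Running back to back, the jobs need 12 + 12 + 12 = 36 days on the shared rig.
Since 36 > 32, they cannot all fit.

No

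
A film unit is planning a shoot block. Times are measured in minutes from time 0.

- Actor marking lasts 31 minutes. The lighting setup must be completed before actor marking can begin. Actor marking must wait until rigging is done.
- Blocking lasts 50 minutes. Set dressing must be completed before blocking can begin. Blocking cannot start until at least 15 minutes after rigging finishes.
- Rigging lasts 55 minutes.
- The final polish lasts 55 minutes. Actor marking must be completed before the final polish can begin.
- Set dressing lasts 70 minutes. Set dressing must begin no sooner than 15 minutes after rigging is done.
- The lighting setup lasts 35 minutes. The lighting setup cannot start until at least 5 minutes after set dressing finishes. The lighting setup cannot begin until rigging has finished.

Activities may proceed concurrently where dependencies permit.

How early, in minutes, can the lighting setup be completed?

180

Nothing blocks rigging, so it runs from minute 0 to minute 55.
Set dressing cannot begin until rigging (finishes minute 55, plus 15-minute gap → minute 70). It runs from minute 70 to 70 + 70 = minute 140.
For the lighting setup: set dressing (finishes minute 140, plus 5-minute gap → minute 145); rigging (finishes minute 55). Taking the maximum gives a start of minute 145, and it finishes at 145 + 35 = minute 180.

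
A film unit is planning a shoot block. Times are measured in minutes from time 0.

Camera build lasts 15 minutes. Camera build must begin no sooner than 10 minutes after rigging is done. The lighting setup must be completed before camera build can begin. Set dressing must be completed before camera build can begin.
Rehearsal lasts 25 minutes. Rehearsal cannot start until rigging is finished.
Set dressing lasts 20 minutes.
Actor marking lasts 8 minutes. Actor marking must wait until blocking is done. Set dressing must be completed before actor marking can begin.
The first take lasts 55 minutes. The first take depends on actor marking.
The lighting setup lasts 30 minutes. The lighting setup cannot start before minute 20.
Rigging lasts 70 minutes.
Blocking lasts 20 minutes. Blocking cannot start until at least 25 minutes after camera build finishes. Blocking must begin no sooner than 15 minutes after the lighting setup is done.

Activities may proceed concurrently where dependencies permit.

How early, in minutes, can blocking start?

120

After its own release at minute 20, the lighting setup can start at minute 20 and finishes at minute 50.
Nothing blocks set dressing, so it runs from minute 0 to minute 20.
Rigging has no prerequisites, so it starts at minute 0 and finishes at minute 70.
Camera build cannot start until rigging (finishes minute 70, plus 10-minute gap → minute 80); the lighting setup (finishes minute 50); set dressing (finishes minute 20). The controlling bound is minute 80, so camera build finishes at 80 + 15 = minute 95.
Blocking waits on camera build (finishes minute 95, plus 25-minute gap → minute 120); the lighting setup (finishes minute 50, plus 15-minute gap → minute 65). The latest of these is minute 120, which is the earliest blocking can start.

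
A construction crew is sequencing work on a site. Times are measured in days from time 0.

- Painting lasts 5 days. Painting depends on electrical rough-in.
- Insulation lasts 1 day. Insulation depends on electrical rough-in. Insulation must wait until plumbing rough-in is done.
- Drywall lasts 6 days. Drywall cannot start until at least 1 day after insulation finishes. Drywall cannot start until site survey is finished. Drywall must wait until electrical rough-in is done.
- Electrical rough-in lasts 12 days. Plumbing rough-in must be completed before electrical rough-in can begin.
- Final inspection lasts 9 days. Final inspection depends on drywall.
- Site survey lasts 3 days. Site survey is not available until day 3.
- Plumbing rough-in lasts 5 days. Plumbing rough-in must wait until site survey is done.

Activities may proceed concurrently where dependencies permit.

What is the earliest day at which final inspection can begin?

Site survey cannot begin until its own release at day 3. It runs from day 3 to 3 + 3 = day 6.
Plumbing rough-in cannot begin until site survey (finishes day 6). It runs from day 6 to 6 + 5 = day 11.
Electrical rough-in waits on plumbing rough-in (finishes day 11), so it starts at day 11 and finishes at 11 + 12 = day 23.
Insulation has to wait for electrical rough-in (finishes day 23); plumbing rough-in (finishes day 11). The latest of these is day 23, so insulation runs day 23 to 23 + 1 = day 24.
For drywall: insulation (finishes day 24, plus 1-day gap → day 25); site survey (finishes day 6); electrical rough-in (finishes day 23). Taking the maximum gives a start of day 25, and it finishes at 25 + 6 = day 31.
Final inspection waits on drywall (finishes day 31), so the earliest it can start is day 31.

31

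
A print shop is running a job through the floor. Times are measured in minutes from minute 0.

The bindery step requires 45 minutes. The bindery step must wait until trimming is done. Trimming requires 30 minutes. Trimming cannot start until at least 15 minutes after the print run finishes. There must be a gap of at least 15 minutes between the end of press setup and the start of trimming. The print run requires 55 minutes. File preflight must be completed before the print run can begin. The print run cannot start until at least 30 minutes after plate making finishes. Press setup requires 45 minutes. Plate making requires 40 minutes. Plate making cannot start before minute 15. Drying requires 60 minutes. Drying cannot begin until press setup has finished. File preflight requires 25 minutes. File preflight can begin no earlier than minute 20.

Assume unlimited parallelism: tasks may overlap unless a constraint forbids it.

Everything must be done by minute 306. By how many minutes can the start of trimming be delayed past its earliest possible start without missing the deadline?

76

Press setup can start immediately at minute 0; it finishes at minute 45.
After its own release at minute 15, plate making can start at minute 15 and finishes at minute 55.
File preflight waits on its own release at minute 20, so it starts at minute 20 and finishes at 20 + 25 = minute 45.
For the print run: file preflight (finishes minute 45); plate making (finishes minute 55, plus 30-minute gap → minute 85). Taking the maximum gives a start of minute 85, and it finishes at 85 + 55 = minute 140.
Trimming has to wait for the print run (finishes minute 140, plus 15-minute gap → minute 155); press setup (finishes minute 45, plus 15-minute gap → minute 60). The latest of these is minute 155, so trimming runs minute 155 to 155 + 30 = minute 185.

Working backward from the deadline:
The bindery step must finish by minute 306; it takes 45 minutes, so it must start by 306 − 45 = minute 261.
Since the bindery step (must start by minute 261) depends on it, trimming must finish by minute 261. Backing off its 30-minute duration gives a latest start of minute 231.
So trimming can start as early as minute 155 and as late as minute 231, giving 231 − 155 = 76 minutes of slack.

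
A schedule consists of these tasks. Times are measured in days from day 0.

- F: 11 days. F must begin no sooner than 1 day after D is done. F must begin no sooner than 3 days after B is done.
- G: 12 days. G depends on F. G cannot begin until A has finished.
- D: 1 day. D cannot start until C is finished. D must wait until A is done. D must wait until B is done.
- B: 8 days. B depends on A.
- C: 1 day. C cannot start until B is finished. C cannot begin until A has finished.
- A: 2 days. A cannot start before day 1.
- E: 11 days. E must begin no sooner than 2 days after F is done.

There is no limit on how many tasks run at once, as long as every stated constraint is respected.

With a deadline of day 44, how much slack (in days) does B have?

After its own release at day 1, A can start at day 1 and finishes at day 3.
B cannot begin until A (finishes day 3). It runs from day 3 to 3 + 8 = day 11.

Working backward from the deadline:
To finish by day 44, E (duration 11) must start no later than day 33.
Nothing follows G; the deadline of day 44 is its only limit. It must start by 44 − 12 = day 32.
F feeds E (must start by day 33, minus 2-day gap → day 31); G (must start by day 32). Taking the minimum, F must finish by day 31 and start by 31 − 11 = day 20.
Since F (must start by day 20, minus 1-day gap → day 19) depends on it, D must finish by day 19. Backing off its 1-day duration gives a latest start of day 18.
C feeds into D (must start by day 18); so C must finish by day 18 and therefore start by day 17.
B must finish in time for C (must start by day 17); D (must start by day 18); F (must start by day 20, minus 3-day gap → day 17). The tightest is day 17, so B must start by 17 − 8 = day 9.
So B can start as early as day 3 and as late as day 9, giving 9 − 3 = 6 days of slack.

6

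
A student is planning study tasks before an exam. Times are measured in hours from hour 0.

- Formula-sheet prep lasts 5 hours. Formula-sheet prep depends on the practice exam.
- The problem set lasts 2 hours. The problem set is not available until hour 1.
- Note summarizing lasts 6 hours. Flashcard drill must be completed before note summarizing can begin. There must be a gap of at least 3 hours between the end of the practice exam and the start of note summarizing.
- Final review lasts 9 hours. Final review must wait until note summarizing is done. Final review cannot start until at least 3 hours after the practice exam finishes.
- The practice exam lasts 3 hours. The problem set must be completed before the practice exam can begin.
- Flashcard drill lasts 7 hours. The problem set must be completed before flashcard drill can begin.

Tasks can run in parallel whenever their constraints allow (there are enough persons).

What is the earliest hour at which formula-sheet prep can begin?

The problem set cannot begin until its own release at hour 1. It runs from hour 1 to 1 + 2 = hour 3.
After the problem set (finishes hour 3), the practice exam can start at hour 3 and finishes at hour 6.
Formula-sheet prep waits on the practice exam (finishes hour 6), so the earliest it can start is hour 6.

6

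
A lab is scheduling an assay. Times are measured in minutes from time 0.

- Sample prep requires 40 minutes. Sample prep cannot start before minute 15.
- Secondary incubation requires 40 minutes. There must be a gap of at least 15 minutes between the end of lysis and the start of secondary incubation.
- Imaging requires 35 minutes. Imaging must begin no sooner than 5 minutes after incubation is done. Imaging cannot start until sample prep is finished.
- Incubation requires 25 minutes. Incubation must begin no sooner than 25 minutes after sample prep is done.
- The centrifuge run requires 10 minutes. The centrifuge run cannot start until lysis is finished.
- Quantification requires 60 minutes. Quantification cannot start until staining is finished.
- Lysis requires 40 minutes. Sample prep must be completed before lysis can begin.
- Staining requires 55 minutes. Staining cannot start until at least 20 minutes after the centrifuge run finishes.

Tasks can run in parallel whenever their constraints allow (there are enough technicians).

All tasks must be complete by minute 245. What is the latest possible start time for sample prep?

20

Quantification has no dependents, so it just needs to finish by minute 245. Starting by 245 − 60 = minute 185 achieves that.
Staining must finish before quantification (must start by minute 185). With a 55-minute duration, staining must start by 185 − 55 = minute 130.
The centrifuge run has to be done before staining (must start by minute 130, minus 20-minute gap → minute 110). That means finishing by minute 110, i.e. starting by 110 − 10 = minute 100.
Secondary incubation must finish by minute 245; it takes 40 minutes, so it must start by 245 − 40 = minute 205.
Lysis must finish in time for the centrifuge run (must start by minute 100); secondary incubation (must start by minute 205, minus 15-minute gap → minute 190). The tightest is minute 100, so lysis must start by 100 − 40 = minute 60.
To finish by minute 245, imaging (duration 35) must start no later than minute 210.
Incubation feeds into imaging (must start by minute 210, minus 5-minute gap → minute 205); so incubation must finish by minute 205 and therefore start by minute 180.
For sample prep: lysis (must start by minute 60); incubation (must start by minute 180, minus 25-minute gap → minute 155); imaging (must start by minute 210). The most restrictive is minute 60; with a 40-minute duration, sample prep must start by minute 20.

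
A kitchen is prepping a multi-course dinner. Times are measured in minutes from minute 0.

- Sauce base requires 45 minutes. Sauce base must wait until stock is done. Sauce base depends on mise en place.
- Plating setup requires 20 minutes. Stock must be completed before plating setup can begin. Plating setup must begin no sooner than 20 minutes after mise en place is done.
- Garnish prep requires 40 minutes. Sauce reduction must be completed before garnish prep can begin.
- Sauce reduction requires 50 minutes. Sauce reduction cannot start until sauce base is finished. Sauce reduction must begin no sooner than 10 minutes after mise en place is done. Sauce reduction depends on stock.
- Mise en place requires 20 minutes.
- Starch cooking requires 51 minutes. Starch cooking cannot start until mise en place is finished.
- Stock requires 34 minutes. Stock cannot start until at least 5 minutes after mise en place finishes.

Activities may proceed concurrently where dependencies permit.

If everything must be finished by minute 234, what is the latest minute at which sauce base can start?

99

Garnish prep must finish by minute 234; it takes 40 minutes, so it must start by 234 − 40 = minute 194.
Sauce reduction feeds into garnish prep (must start by minute 194); so sauce reduction must finish by minute 194 and therefore start by minute 144.
Since sauce reduction (must start by minute 144) depends on it, sauce base must finish by minute 144. Backing off its 45-minute duration gives a latest start of minute 99.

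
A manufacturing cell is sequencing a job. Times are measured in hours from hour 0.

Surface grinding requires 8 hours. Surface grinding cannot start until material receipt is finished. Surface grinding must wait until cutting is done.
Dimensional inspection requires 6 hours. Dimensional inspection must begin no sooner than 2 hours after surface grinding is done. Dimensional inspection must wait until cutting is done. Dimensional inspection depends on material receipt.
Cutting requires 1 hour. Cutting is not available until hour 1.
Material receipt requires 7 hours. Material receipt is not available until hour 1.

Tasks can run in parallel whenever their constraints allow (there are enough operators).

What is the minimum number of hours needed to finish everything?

24

Cutting cannot begin until its own release at hour 1. It runs from hour 1 to 1 + 1 = hour 2.
Material receipt cannot begin until its own release at hour 1. It runs from hour 1 to 1 + 7 = hour 8.
Surface grinding cannot start until material receipt (finishes hour 8); cutting (finishes hour 2). The controlling bound is hour 8, so surface grinding finishes at 8 + 8 = hour 16.
Dimensional inspection has to wait for surface grinding (finishes hour 16, plus 2-hour gap → hour 18); cutting (finishes hour 2); material receipt (finishes hour 8). The latest of these is hour 18, so dimensional inspection runs hour 18 to 18 + 6 = hour 24.
All tasks are finished once the last one completes. Finish times: Material receipt at 8, Cutting at 2, Surface grinding at 16, Dimensional inspection at 24. The latest is hour 24.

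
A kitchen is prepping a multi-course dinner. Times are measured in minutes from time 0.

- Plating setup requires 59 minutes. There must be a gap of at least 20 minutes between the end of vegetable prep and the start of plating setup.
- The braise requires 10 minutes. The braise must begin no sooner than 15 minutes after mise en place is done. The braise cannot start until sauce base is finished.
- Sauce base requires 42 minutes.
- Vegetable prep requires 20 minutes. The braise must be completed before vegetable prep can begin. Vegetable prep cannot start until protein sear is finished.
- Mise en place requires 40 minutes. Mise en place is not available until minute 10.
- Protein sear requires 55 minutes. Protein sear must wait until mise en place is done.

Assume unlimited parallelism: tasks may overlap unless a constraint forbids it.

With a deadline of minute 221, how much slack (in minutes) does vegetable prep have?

17

Nothing blocks sauce base, so it runs from minute 0 to minute 42.
Mise en place waits on its own release at minute 10, so it starts at minute 10 and finishes at 10 + 40 = minute 50.
Protein sear cannot begin until mise en place (finishes minute 50). It runs from minute 50 to 50 + 55 = minute 105.
For the braise: mise en place (finishes minute 50, plus 15-minute gap → minute 65); sauce base (finishes minute 42). Taking the maximum gives a start of minute 65, and it finishes at 65 + 10 = minute 75.
Vegetable prep cannot start until the braise (finishes minute 75); protein sear (finishes minute 105). The controlling bound is minute 105, so vegetable prep finishes at 105 + 20 = minute 125.

Working backward from the deadline:
Plating setup has no dependents, so it just needs to finish by minute 221. Starting by 221 − 59 = minute 162 achieves that.
Vegetable prep must finish before plating setup (must start by minute 162, minus 20-minute gap → minute 142). With a 20-minute duration, vegetable prep must start by 142 − 20 = minute 122.
So vegetable prep can start as early as minute 105 and as late as minute 122, giving 122 − 105 = 17 minutes of slack.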